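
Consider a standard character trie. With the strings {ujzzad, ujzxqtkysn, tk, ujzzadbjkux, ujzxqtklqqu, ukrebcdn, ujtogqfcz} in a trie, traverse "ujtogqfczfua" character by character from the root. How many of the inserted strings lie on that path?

1

Walk "ujtogqfczfua" from the root; an end-of-word marker is hit whenever a stored word is a prefix of "ujtogqfczfua".
Prefixes of the query that are stored words: "ujtogqfcz"
Count: 1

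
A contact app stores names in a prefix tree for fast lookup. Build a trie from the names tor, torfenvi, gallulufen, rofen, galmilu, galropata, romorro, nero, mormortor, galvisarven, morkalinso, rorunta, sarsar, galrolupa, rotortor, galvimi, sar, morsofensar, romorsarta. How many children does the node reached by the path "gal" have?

4

Walk "gal" from the root, arriving at one node.
Distinct next characters after "gal": l, m, r, v.
That node has 4 child edges.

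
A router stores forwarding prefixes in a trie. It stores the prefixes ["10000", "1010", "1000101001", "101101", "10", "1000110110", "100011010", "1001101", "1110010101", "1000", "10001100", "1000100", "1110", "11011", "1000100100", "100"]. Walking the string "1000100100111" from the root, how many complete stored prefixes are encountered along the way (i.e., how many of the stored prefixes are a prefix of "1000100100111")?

5

Traverse "1000100100111" character by character; count nodes along the way that are marked as word ends.
Prefixes of the query that are stored words: "10", "100", "1000", "1000100", "1000100100"
Count: 5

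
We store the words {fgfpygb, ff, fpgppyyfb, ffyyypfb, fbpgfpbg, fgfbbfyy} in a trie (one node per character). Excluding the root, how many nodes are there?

34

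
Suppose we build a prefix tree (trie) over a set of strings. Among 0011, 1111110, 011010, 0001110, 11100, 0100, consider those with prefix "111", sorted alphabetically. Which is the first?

Filter for "111…" and sort: "11100", "1111110"
The 1st is 11100.

11100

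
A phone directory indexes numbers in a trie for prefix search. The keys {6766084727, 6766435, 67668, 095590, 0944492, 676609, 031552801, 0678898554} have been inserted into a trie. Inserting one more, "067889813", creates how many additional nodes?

2

Walking "067889813" from the root, the first 7 characters ("0678898") follow existing edges; "1" is the first miss.
New nodes needed: |"067889813"| − 7 = 9 − 7 = 2.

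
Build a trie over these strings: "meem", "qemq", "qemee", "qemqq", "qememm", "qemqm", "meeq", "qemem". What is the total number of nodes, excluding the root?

For each word, the new-node count is its length minus the longest prefix already in the trie:
  "meem" → 4 new (m, e, e, m)
  "qemq" → 4 new (q, e, m, q)
  "qemee" → prefix "qem" already present; 2 new (e, e)
  "qemqq" → prefix "qemq" already present; 1 new (q)
  "qememm" → prefix "qeme" already present; 2 new (m, m)
  "qemqm" → prefix "qemq" already present; 1 new (m)
  "meeq" → prefix "mee" already present; 1 new (q)
  "qemem" → prefix "qemem" already present; 0 new (none)
Total nodes = 4 + 4 + 2 + 1 + 2 + 1 + 1 + 0 = 15

15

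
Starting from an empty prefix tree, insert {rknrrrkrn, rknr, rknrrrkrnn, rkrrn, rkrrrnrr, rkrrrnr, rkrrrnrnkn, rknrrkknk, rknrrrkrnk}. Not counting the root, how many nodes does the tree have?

Trace insertions, counting only characters that open a new branch:
  "rknrrrkrn" → 9 new (r, k, n, r, r, r, k, r, n)
  "rknr" → prefix "rknr" already present; 0 new (none)
  "rknrrrkrnn" → prefix "rknrrrkrn" already present; 1 new (n)
  "rkrrn" → prefix "rk" already present; 3 new (r, r, n)
  "rkrrrnrr" → prefix "rkrr" already present; 4 new (r, n, r, r)
  "rkrrrnr" → prefix "rkrrrnr" already present; 0 new (none)
  "rkrrrnrnkn" → prefix "rkrrrnr" already present; 3 new (n, k, n)
  "rknrrkknk" → prefix "rknrr" already present; 4 new (k, k, n, k)
  "rknrrrkrnk" → prefix "rknrrrkrn" already present; 1 new (k)
Total nodes = 9 + 0 + 1 + 3 + 4 + 0 + 3 + 4 + 1 = 25

25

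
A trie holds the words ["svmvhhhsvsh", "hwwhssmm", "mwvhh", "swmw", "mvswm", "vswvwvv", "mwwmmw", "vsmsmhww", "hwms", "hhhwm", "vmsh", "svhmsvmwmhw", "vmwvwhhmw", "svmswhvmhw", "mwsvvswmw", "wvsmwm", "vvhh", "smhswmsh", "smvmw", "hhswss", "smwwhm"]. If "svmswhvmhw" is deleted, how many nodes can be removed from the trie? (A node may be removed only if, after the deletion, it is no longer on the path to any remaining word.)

After clearing the end-marker at "svmswhvmhw", prune upward until reaching a node still needed by another word.
The suffix "swhvmhw" (7 nodes) is used only by "svmswhvmhw"; the node for "svm" still has the child "v", so pruning stops there.
Nodes removed: 7

7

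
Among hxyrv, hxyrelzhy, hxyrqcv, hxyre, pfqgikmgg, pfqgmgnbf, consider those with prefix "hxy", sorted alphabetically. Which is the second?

hxyrelzhy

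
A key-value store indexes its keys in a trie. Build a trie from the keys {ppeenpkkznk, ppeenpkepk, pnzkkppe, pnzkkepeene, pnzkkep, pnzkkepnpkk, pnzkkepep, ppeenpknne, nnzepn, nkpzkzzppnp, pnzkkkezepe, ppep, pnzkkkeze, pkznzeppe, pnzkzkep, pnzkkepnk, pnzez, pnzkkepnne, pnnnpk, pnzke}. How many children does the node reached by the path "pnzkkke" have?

1

Follow the path "pnzkkke" to its node, then look at its outgoing edges.
Distinct next characters after "pnzkkke": z.
That node has 1 child edge.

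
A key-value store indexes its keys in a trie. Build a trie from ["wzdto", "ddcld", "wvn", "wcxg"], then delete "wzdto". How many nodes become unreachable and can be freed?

4

Walk "wzdto" from the leaf back toward the root, removing each node that no remaining word uses.
The suffix "zdto" (4 nodes) is used only by "wzdto"; the node for "w" still has the child "v", so pruning stops there.
Nodes removed: 4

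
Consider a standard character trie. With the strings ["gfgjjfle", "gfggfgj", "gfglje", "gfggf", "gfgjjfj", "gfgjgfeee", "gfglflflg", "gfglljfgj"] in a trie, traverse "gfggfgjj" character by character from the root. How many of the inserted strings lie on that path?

Check each prefix of "gfggfgjj" against the stored set — each match is an end-marker on the path.
Prefixes of the query that are stored words: "gfggf", "gfggfgj"
Count: 2

2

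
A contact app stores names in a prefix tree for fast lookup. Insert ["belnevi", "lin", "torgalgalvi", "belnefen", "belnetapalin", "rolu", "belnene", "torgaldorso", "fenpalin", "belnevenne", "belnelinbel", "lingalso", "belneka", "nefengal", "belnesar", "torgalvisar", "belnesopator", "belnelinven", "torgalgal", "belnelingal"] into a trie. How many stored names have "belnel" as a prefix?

Traverse to the node for "belnel", then collect every word in that subtree.
Matches: "belnelinbel", "belnelingal", "belnelinven"
Count: 3

3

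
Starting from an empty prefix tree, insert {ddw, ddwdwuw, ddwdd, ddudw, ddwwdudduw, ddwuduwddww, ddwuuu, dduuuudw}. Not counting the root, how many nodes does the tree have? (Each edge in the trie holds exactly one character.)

Trace insertions, counting only characters that open a new branch:
  "ddw" → 3 new (d, d, w)
  "ddwdwuw" → prefix "ddw" already present; 4 new (d, w, u, w)
  "ddwdd" → prefix "ddwd" already present; 1 new (d)
  "ddudw" → prefix "dd" already present; 3 new (u, d, w)
  "ddwwdudduw" → prefix "ddw" already present; 7 new (w, d, u, d, d, u, w)
  "ddwuduwddww" → prefix "ddw" already present; 8 new (u, d, u, w, d, d, w, w)
  "ddwuuu" → prefix "ddwu" already present; 2 new (u, u)
  "dduuuudw" → prefix "ddu" already present; 5 new (u, u, u, d, w)
Total nodes = 3 + 4 + 1 + 3 + 7 + 8 + 2 + 5 = 33

33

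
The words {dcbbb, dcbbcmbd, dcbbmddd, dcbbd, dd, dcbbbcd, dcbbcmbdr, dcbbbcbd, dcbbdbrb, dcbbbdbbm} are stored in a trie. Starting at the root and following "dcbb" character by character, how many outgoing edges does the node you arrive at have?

4

Follow the path "dcbb" to its node, then look at its outgoing edges.
Distinct next characters after "dcbb": b, c, d, m.
That node has 4 child edges.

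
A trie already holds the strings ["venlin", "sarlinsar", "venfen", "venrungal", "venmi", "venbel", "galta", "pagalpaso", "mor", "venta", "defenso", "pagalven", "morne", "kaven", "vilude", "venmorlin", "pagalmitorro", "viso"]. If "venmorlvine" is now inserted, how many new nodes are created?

The longest prefix of "venmorlvine" already in the trie is "venmorl" (length 7).
Each of the 4 remaining characters creates one node.

4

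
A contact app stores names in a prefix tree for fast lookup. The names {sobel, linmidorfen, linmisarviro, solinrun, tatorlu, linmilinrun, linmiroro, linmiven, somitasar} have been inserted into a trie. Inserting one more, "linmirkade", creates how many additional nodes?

Walking "linmirkade" from the root, the first 6 characters ("linmir") follow existing edges; "k" is the first miss.
So 10 − 6 = 4 new nodes.

4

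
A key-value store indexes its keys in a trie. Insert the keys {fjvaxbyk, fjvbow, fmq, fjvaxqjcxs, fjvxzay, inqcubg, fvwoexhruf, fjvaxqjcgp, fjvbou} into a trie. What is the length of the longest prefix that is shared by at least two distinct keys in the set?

The deepest shared node is where two words last agree before diverging.
"fjvaxqjcgp" and "fjvaxqjcxs" agree on "fjvaxqjc" (8 characters) before diverging; nothing deeper is shared.
Longest shared-prefix length: 8

8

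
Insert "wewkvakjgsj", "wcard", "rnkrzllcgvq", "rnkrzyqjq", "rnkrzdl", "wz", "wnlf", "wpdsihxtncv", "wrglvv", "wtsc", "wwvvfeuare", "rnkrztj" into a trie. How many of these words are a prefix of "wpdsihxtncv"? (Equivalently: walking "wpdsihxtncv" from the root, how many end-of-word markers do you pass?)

Check each prefix of "wpdsihxtncv" against the stored set — each match is an end-marker on the path.
Prefixes of the query that are stored words: "wpdsihxtncv"
Count: 1

1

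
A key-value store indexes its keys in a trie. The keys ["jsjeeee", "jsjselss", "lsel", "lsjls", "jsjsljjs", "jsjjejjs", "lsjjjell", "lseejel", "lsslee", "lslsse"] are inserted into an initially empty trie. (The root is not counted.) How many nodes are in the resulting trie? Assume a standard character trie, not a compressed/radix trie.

Trace insertions, counting only characters that open a new branch:
  "jsjeeee" → 7 new (j, s, j, e, e, e, e)
  "jsjselss" → prefix "jsj" already present; 5 new (s, e, l, s, s)
  "lsel" → 4 new (l, s, e, l)
  "lsjls" → prefix "ls" already present; 3 new (j, l, s)
  "jsjsljjs" → prefix "jsjs" already present; 4 new (l, j, j, s)
  "jsjjejjs" → prefix "jsj" already present; 5 new (j, e, j, j, s)
  "lsjjjell" → prefix "lsj" already present; 5 new (j, j, e, l, l)
  "lseejel" → prefix "lse" already present; 4 new (e, j, e, l)
  "lsslee" → prefix "ls" already present; 4 new (s, l, e, e)
  "lslsse" → prefix "ls" already present; 4 new (l, s, s, e)
Total nodes = 7 + 5 + 4 + 3 + 4 + 5 + 5 + 4 + 4 + 4 = 45

45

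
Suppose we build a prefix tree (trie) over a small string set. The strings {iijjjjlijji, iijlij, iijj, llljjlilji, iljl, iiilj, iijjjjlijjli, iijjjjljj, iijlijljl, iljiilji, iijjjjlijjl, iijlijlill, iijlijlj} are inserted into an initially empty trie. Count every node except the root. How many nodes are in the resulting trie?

For each word, the new-node count is its length minus the longest prefix already in the trie:
  "iijjjjlijji" → 11 new (i, i, j, j, j, j, l, i, j, j, i)
  "iijlij" → prefix "iij" already present; 3 new (l, i, j)
  "iijj" → prefix "iijj" already present; 0 new (none)
  "llljjlilji" → 10 new (l, l, l, j, j, l, i, l, j, i)
  "iljl" → prefix "i" already present; 3 new (l, j, l)
  "iiilj" → prefix "ii" already present; 3 new (i, l, j)
  "iijjjjlijjli" → prefix "iijjjjlijj" already present; 2 new (l, i)
  "iijjjjljj" → prefix "iijjjjl" already present; 2 new (j, j)
  "iijlijljl" → prefix "iijlij" already present; 3 new (l, j, l)
  "iljiilji" → prefix "ilj" already present; 5 new (i, i, l, j, i)
  "iijjjjlijjl" → prefix "iijjjjlijjl" already present; 0 new (none)
  "iijlijlill" → prefix "iijlijl" already present; 3 new (i, l, l)
  "iijlijlj" → prefix "iijlijlj" already present; 0 new (none)
Total nodes = 11 + 3 + 0 + 10 + 3 + 3 + 2 + 2 + 3 + 5 + 0 + 3 + 0 = 45

45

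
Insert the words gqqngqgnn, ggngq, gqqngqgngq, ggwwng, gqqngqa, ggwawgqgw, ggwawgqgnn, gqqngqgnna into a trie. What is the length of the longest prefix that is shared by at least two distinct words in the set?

Look for the deepest trie node that still has at least two words in its subtree.
"gqqngqgnn" and "gqqngqgnna" agree on "gqqngqgnn" (9 characters) before diverging; nothing deeper is shared.
Longest shared-prefix length: 9

9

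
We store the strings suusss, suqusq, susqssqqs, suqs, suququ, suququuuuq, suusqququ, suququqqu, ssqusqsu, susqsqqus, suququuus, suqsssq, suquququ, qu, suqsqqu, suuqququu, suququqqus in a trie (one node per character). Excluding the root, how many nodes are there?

60

For each word, the new-node count is its length minus the longest prefix already in the trie:
  "suusss" → 6 new (s, u, u, s, s, s)
  "suqusq" → prefix "su" already present; 4 new (q, u, s, q)
  "susqssqqs" → prefix "su" already present; 7 new (s, q, s, s, q, q, s)
  "suqs" → prefix "suq" already present; 1 new (s)
  "suququ" → prefix "suqu" already present; 2 new (q, u)
  "suququuuuq" → prefix "suququ" already present; 4 new (u, u, u, q)
  "suusqququ" → prefix "suus" already present; 5 new (q, q, u, q, u)
  "suququqqu" → prefix "suququ" already present; 3 new (q, q, u)
  "ssqusqsu" → prefix "s" already present; 7 new (s, q, u, s, q, s, u)
  "susqsqqus" → prefix "susqs" already present; 4 new (q, q, u, s)
  "suququuus" → prefix "suququuu" already present; 1 new (s)
  "suqsssq" → prefix "suqs" already present; 3 new (s, s, q)
  "suquququ" → prefix "suququq" already present; 1 new (u)
  "qu" → 2 new (q, u)
  "suqsqqu" → prefix "suqs" already present; 3 new (q, q, u)
  "suuqququu" → prefix "suu" already present; 6 new (q, q, u, q, u, u)
  "suququqqus" → prefix "suququqqu" already present; 1 new (s)
Total nodes = 6 + 4 + 7 + 1 + 2 + 4 + 5 + 3 + 7 + 4 + 1 + 3 + 1 + 2 + 3 + 6 + 1 = 60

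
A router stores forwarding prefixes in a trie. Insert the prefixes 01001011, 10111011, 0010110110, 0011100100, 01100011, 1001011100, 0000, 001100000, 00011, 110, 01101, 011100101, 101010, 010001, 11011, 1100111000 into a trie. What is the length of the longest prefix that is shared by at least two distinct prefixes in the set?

4

Look for the deepest trie node that still has at least two words in its subtree.
"001100000" and "0011100100" agree on "0011" (4 characters) before diverging; nothing deeper is shared.
Longest shared-prefix length: 4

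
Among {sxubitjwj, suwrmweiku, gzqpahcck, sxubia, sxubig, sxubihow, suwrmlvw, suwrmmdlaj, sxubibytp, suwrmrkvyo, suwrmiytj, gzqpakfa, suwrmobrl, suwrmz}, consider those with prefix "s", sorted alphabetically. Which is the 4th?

Words with prefix "s", in lexicographic order: "suwrmiytj", "suwrmlvw", "suwrmmdlaj", "suwrmobrl", "suwrmrkvyo", "suwrmweiku", "suwrmz", "sxubia", "sxubibytp", "sxubig", "sxubihow", "sxubitjwj"
The 4th is suwrmobrl.

suwrmobrl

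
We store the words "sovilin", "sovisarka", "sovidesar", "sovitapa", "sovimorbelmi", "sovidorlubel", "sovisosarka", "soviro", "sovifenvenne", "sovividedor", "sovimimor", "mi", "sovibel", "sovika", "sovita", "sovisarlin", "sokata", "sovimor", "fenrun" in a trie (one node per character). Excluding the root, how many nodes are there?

83

Trace insertions, counting only characters that open a new branch:
  "sovilin" → 7 new (s, o, v, i, l, i, n)
  "sovisarka" → prefix "sovi" already present; 5 new (s, a, r, k, a)
  "sovidesar" → prefix "sovi" already present; 5 new (d, e, s, a, r)
  "sovitapa" → prefix "sovi" already present; 4 new (t, a, p, a)
  "sovimorbelmi" → prefix "sovi" already present; 8 new (m, o, r, b, e, l, m, i)
  "sovidorlubel" → prefix "sovid" already present; 7 new (o, r, l, u, b, e, l)
  "sovisosarka" → prefix "sovis" already present; 6 new (o, s, a, r, k, a)
  "soviro" → prefix "sovi" already present; 2 new (r, o)
  "sovifenvenne" → prefix "sovi" already present; 8 new (f, e, n, v, e, n, n, e)
  "sovividedor" → prefix "sovi" already present; 7 new (v, i, d, e, d, o, r)
  "sovimimor" → prefix "sovim" already present; 4 new (i, m, o, r)
  "mi" → 2 new (m, i)
  "sovibel" → prefix "sovi" already present; 3 new (b, e, l)
  "sovika" → prefix "sovi" already present; 2 new (k, a)
  "sovita" → prefix "sovita" already present; 0 new (none)
  "sovisarlin" → prefix "sovisar" already present; 3 new (l, i, n)
  "sokata" → prefix "so" already present; 4 new (k, a, t, a)
  "sovimor" → prefix "sovimor" already present; 0 new (none)
  "fenrun" → 6 new (f, e, n, r, u, n)
Total nodes = 7 + 5 + 5 + 4 + 8 + 7 + 6 + 2 + 8 + 7 + 4 + 2 + 3 + 2 + 0 + 3 + 4 + 0 + 6 = 83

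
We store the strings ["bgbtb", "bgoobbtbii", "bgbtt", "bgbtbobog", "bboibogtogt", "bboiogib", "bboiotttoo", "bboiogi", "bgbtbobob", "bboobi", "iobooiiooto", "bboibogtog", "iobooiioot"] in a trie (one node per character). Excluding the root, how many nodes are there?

For each word, the new-node count is its length minus the longest prefix already in the trie:
  "bgbtb" → 5 new (b, g, b, t, b)
  "bgoobbtbii" → prefix "bg" already present; 8 new (o, o, b, b, t, b, i, i)
  "bgbtt" → prefix "bgbt" already present; 1 new (t)
  "bgbtbobog" → prefix "bgbtb" already present; 4 new (o, b, o, g)
  "bboibogtogt" → prefix "b" already present; 10 new (b, o, i, b, o, g, t, o, g, t)
  "bboiogib" → prefix "bboi" already present; 4 new (o, g, i, b)
  "bboiotttoo" → prefix "bboio" already present; 5 new (t, t, t, o, o)
  "bboiogi" → prefix "bboiogi" already present; 0 new (none)
  "bgbtbobob" → prefix "bgbtbobo" already present; 1 new (b)
  "bboobi" → prefix "bbo" already present; 3 new (o, b, i)
  "iobooiiooto" → 11 new (i, o, b, o, o, i, i, o, o, t, o)
  "bboibogtog" → prefix "bboibogtog" already present; 0 new (none)
  "iobooiioot" → prefix "iobooiioot" already present; 0 new (none)
Total nodes = 5 + 8 + 1 + 4 + 10 + 4 + 5 + 0 + 1 + 3 + 11 + 0 + 0 = 52

52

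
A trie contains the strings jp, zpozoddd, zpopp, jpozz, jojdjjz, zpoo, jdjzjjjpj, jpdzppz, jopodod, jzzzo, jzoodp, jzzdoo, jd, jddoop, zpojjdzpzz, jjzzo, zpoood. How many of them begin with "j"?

Walk to "j"; the words in its subtree are exactly those with that prefix.
Matches: "jd", "jddoop", "jdjzjjjpj", "jjzzo", "jojdjjz", "jopodod", "jp", "jpdzppz", "jpozz", "jzoodp", "jzzdoo", "jzzzo"
Count: 12

12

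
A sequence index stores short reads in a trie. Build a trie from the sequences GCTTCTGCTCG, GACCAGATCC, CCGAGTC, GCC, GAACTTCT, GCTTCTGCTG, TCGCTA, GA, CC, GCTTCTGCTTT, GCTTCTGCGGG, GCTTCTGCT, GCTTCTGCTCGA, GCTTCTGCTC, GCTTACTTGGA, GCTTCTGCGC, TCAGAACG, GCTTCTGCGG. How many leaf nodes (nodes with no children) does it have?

A leaf is a node with no children — equivalently, the end of a word that is not a proper prefix of any other stored word.
Those words: "CCGAGTC", "GAACTTCT", "GACCAGATCC", "GCC", "GCTTACTTGGA", "GCTTCTGCGC", "GCTTCTGCGGG", "GCTTCTGCTCGA", "GCTTCTGCTG", "GCTTCTGCTTT", "TCAGAACG", "TCGCTA"
Leaf count: 12

12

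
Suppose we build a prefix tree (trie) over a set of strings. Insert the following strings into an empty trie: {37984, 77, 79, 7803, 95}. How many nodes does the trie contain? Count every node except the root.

Insert word by word; a character creates a node only if that edge doesn't already exist:
  "37984" → 5 new (3, 7, 9, 8, 4)
  "77" → 2 new (7, 7)
  "79" → prefix "7" already present; 1 new (9)
  "7803" → prefix "7" already present; 3 new (8, 0, 3)
  "95" → 2 new (9, 5)
Total nodes = 5 + 2 + 1 + 3 + 2 = 13

13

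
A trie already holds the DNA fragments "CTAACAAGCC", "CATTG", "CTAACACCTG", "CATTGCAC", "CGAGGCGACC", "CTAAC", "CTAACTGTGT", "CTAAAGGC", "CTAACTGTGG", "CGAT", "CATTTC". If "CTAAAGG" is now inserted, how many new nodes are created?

0

"CTAAAGG" is already a full path in the trie; only an end-marker is added.
No new nodes are needed: 0.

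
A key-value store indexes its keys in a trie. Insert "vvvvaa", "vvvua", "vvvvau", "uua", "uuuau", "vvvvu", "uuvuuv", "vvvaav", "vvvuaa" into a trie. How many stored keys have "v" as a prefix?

6

Traverse to the node for "v", then collect every word in that subtree.
Matches: "vvvaav", "vvvua", "vvvuaa", "vvvvaa", "vvvvau", "vvvvu"
Count: 6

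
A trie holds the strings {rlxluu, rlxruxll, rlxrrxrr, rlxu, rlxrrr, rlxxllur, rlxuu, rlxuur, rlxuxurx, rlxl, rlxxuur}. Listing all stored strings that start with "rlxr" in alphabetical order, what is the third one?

rlxruxll

Words with prefix "rlxr", in lexicographic order: "rlxrrr", "rlxrrxrr", "rlxruxll"
The 3rd is rlxruxll.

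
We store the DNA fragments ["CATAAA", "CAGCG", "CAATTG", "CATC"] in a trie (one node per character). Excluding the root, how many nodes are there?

Insert word by word; a character creates a node only if that edge doesn't already exist:
  "CATAAA" → 6 new (C, A, T, A, A, A)
  "CAGCG" → prefix "CA" already present; 3 new (G, C, G)
  "CAATTG" → prefix "CA" already present; 4 new (A, T, T, G)
  "CATC" → prefix "CAT" already present; 1 new (C)
Total nodes = 6 + 3 + 4 + 1 = 14

14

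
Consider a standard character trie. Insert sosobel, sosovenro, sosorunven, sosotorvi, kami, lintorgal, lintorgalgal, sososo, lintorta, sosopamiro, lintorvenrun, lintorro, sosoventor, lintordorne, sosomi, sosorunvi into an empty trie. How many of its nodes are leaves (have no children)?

A leaf is a node with no children — equivalently, the end of a word that is not a proper prefix of any other stored word.
Those words: "kami", "lintordorne", "lintorgalgal", "lintorro", "lintorta", "lintorvenrun", "sosobel", "sosomi", "sosopamiro", "sosorunven", "sosorunvi", "sososo", "sosotorvi", "sosovenro", "sosoventor"
Leaf count: 15

15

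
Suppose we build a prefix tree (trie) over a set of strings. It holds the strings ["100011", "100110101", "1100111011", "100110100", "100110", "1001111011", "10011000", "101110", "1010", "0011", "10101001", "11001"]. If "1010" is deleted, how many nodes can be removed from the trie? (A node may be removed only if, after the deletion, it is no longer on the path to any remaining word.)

After clearing the end-marker at "1010", prune upward until reaching a node still needed by another word.
Every node on "1010" is still needed (e.g. by "10101001"), so nothing is freed.
Nodes removed: 0

0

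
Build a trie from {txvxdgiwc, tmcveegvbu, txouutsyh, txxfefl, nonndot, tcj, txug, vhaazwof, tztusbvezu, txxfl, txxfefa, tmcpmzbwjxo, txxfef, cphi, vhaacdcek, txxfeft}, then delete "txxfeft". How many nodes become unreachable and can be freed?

1

After clearing the end-marker at "txxfeft", prune upward until reaching a node still needed by another word.
The suffix "t" (1 node) is used only by "txxfeft"; the node for "txxfef" still has the child "l", so pruning stops there.
Nodes removed: 1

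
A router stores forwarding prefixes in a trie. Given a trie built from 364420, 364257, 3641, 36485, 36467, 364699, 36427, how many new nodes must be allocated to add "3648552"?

2

The longest prefix of "3648552" already in the trie is "36485" (length 5).
Each of the 2 remaining characters creates one node.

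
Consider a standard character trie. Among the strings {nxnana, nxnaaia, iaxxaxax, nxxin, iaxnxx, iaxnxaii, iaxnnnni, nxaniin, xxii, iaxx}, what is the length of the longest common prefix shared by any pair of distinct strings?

5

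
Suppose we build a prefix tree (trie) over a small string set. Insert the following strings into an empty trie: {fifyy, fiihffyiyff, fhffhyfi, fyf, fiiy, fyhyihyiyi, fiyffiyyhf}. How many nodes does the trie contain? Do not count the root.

40

Trie structure (* marks end of a word):
(root)
└─ f
   ├─ h
   │  └─ f
   │     └─ f
   │        └─ h
   │           └─ y
   │              └─ f
   │                 └─ i *
   ├─ i
   │  ├─ f
   │  │  └─ y
   │  │     └─ y *
   │  ├─ i
   │  │  ├─ h
   │  │  │  └─ f
   │  │  │     └─ f
   │  │  │        └─ y
   │  │  │           └─ i
   │  │  │              └─ y
   │  │  │                 └─ f
   │  │  │                    └─ f *
   │  │  └─ y *
   │  └─ y
   │     └─ f
   │        └─ f
   │           └─ i
   │              └─ y
   │                 └─ y
   │                    └─ h
   │                       └─ f *
   └─ y
      ├─ f *
      └─ h
         └─ y
            └─ i
               └─ h
                  └─ y
                     └─ i
                        └─ y
                           └─ i *
Counting every labelled node above: 40.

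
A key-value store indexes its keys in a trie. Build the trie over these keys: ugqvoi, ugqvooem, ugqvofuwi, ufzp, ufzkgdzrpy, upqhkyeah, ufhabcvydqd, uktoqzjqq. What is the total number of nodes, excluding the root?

48

For each word, the new-node count is its length minus the longest prefix already in the trie:
  "ugqvoi" → 6 new (u, g, q, v, o, i)
  "ugqvooem" → prefix "ugqvo" already present; 3 new (o, e, m)
  "ugqvofuwi" → prefix "ugqvo" already present; 4 new (f, u, w, i)
  "ufzp" → prefix "u" already present; 3 new (f, z, p)
  "ufzkgdzrpy" → prefix "ufz" already present; 7 new (k, g, d, z, r, p, y)
  "upqhkyeah" → prefix "u" already present; 8 new (p, q, h, k, y, e, a, h)
  "ufhabcvydqd" → prefix "uf" already present; 9 new (h, a, b, c, v, y, d, q, d)
  "uktoqzjqq" → prefix "u" already present; 8 new (k, t, o, q, z, j, q, q)
Total nodes = 6 + 3 + 4 + 3 + 7 + 8 + 9 + 8 = 48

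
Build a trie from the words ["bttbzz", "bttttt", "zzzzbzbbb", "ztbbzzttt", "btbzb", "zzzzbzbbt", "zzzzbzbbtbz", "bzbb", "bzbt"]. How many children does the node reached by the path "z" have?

2

Follow the path "z" to its node, then look at its outgoing edges.
Distinct next characters after "z": t, z.
That node has 2 child edges.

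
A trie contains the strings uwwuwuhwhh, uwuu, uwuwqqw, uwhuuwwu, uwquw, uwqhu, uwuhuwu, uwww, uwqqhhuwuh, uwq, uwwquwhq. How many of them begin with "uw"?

11

Traverse to the node for "uw", then collect every word in that subtree.
Matches: "uwhuuwwu", "uwq", "uwqhu", "uwqqhhuwuh", "uwquw", "uwuhuwu", "uwuu", "uwuwqqw", "uwwquwhq", "uwwuwuhwhh", "uwww"
Count: 11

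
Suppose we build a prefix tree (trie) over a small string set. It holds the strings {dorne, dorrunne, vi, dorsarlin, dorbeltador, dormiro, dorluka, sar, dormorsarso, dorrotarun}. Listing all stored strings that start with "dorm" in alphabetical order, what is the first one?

Words with prefix "dorm", in lexicographic order: "dormiro", "dormorsarso"
The 1st is dormiro.

dormiro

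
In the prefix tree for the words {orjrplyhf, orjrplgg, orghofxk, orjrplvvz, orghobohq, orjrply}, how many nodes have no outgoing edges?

5

A leaf is a node with no children — equivalently, the end of a word that is not a proper prefix of any other stored word.
Those words: "orghobohq", "orghofxk", "orjrplgg", "orjrplvvz", "orjrplyhf"
Leaf count: 5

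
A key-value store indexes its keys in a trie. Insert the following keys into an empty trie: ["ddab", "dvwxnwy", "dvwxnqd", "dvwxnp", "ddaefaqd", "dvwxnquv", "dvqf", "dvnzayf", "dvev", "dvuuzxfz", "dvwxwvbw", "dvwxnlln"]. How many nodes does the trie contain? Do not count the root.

Trace insertions, counting only characters that open a new branch:
  "ddab" → 4 new (d, d, a, b)
  "dvwxnwy" → prefix "d" already present; 6 new (v, w, x, n, w, y)
  "dvwxnqd" → prefix "dvwxn" already present; 2 new (q, d)
  "dvwxnp" → prefix "dvwxn" already present; 1 new (p)
  "ddaefaqd" → prefix "dda" already present; 5 new (e, f, a, q, d)
  "dvwxnquv" → prefix "dvwxnq" already present; 2 new (u, v)
  "dvqf" → prefix "dv" already present; 2 new (q, f)
  "dvnzayf" → prefix "dv" already present; 5 new (n, z, a, y, f)
  "dvev" → prefix "dv" already present; 2 new (e, v)
  "dvuuzxfz" → prefix "dv" already present; 6 new (u, u, z, x, f, z)
  "dvwxwvbw" → prefix "dvwx" already present; 4 new (w, v, b, w)
  "dvwxnlln" → prefix "dvwxn" already present; 3 new (l, l, n)
Total nodes = 4 + 6 + 2 + 1 + 5 + 2 + 2 + 5 + 2 + 6 + 4 + 3 = 42

42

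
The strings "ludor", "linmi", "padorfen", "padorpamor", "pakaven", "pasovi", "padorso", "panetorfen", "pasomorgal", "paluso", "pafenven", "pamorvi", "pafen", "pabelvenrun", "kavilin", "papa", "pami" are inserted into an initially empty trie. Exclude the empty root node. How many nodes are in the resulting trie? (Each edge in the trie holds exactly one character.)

For each word, the new-node count is its length minus the longest prefix already in the trie:
  "ludor" → 5 new (l, u, d, o, r)
  "linmi" → prefix "l" already present; 4 new (i, n, m, i)
  "padorfen" → 8 new (p, a, d, o, r, f, e, n)
  "padorpamor" → prefix "pador" already present; 5 new (p, a, m, o, r)
  "pakaven" → prefix "pa" already present; 5 new (k, a, v, e, n)
  "pasovi" → prefix "pa" already present; 4 new (s, o, v, i)
  "padorso" → prefix "pador" already present; 2 new (s, o)
  "panetorfen" → prefix "pa" already present; 8 new (n, e, t, o, r, f, e, n)
  "pasomorgal" → prefix "paso" already present; 6 new (m, o, r, g, a, l)
  "paluso" → prefix "pa" already present; 4 new (l, u, s, o)
  "pafenven" → prefix "pa" already present; 6 new (f, e, n, v, e, n)
  "pamorvi" → prefix "pa" already present; 5 new (m, o, r, v, i)
  "pafen" → prefix "pafen" already present; 0 new (none)
  "pabelvenrun" → prefix "pa" already present; 9 new (b, e, l, v, e, n, r, u, n)
  "kavilin" → 7 new (k, a, v, i, l, i, n)
  "papa" → prefix "pa" already present; 2 new (p, a)
  "pami" → prefix "pam" already present; 1 new (i)
Total nodes = 5 + 4 + 8 + 5 + 5 + 4 + 2 + 8 + 6 + 4 + 6 + 5 + 0 + 9 + 7 + 2 + 1 = 81

81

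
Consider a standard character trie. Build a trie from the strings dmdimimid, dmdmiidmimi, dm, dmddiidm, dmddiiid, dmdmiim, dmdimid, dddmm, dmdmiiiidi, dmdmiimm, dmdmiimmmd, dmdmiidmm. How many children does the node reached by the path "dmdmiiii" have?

Walk "dmdmiiii" from the root, arriving at one node.
Distinct next characters after "dmdmiiii": d.
That node has 1 child edge.

1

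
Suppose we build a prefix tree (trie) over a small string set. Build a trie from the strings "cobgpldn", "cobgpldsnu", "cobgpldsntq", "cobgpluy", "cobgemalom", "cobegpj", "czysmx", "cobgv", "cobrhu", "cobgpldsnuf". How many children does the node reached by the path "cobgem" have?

1

Walk "cobgem" from the root, arriving at one node.
Distinct next characters after "cobgem": a.
That node has 1 child edge.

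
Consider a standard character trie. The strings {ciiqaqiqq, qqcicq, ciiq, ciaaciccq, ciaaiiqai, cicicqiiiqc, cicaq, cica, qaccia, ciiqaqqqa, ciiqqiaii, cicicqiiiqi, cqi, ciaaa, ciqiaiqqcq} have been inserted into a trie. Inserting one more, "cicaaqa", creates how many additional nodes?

The longest prefix of "cicaaqa" already in the trie is "cica" (length 4).
Each of the 3 remaining characters creates one node.

3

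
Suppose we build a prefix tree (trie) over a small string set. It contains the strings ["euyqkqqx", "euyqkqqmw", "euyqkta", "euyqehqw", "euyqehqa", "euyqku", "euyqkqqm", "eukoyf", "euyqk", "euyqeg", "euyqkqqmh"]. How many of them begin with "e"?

11

Traverse to the node for "e", then collect every word in that subtree.
Words under "e": eukoyf, euyqeg, euyqehqa, euyqehqw, euyqk, euyqkqqm, euyqkqqmh, euyqkqqmw, euyqkqqx, euyqkta, euyqku
Count: 11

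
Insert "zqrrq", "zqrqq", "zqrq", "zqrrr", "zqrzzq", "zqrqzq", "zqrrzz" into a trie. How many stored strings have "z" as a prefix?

7

Traverse to the node for "z", then collect every word in that subtree.
Matches: "zqrq", "zqrqq", "zqrqzq", "zqrrq", "zqrrr", "zqrrzz", "zqrzzq"
Count: 7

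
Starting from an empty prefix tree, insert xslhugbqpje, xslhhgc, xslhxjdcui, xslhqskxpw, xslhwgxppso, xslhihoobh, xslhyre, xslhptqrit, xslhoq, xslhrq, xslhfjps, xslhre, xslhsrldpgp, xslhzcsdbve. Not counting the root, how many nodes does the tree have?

71

Trace insertions, counting only characters that open a new branch:
  "xslhugbqpje" → 11 new (x, s, l, h, u, g, b, q, p, j, e)
  "xslhhgc" → prefix "xslh" already present; 3 new (h, g, c)
  "xslhxjdcui" → prefix "xslh" already present; 6 new (x, j, d, c, u, i)
  "xslhqskxpw" → prefix "xslh" already present; 6 new (q, s, k, x, p, w)
  "xslhwgxppso" → prefix "xslh" already present; 7 new (w, g, x, p, p, s, o)
  "xslhihoobh" → prefix "xslh" already present; 6 new (i, h, o, o, b, h)
  "xslhyre" → prefix "xslh" already present; 3 new (y, r, e)
  "xslhptqrit" → prefix "xslh" already present; 6 new (p, t, q, r, i, t)
  "xslhoq" → prefix "xslh" already present; 2 new (o, q)
  "xslhrq" → prefix "xslh" already present; 2 new (r, q)
  "xslhfjps" → prefix "xslh" already present; 4 new (f, j, p, s)
  "xslhre" → prefix "xslhr" already present; 1 new (e)
  "xslhsrldpgp" → prefix "xslh" already present; 7 new (s, r, l, d, p, g, p)
  "xslhzcsdbve" → prefix "xslh" already present; 7 new (z, c, s, d, b, v, e)
Total nodes = 11 + 3 + 6 + 6 + 7 + 6 + 3 + 6 + 2 + 2 + 4 + 1 + 7 + 7 = 71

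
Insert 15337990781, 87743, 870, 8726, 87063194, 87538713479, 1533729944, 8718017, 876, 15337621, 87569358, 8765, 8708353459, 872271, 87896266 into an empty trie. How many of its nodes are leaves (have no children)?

Leaves are exactly the stored words that no other stored word extends.
Those words: "1533729944", "15337621", "15337990781", "87063194", "8708353459", "8718017", "872271", "8726", "87538713479", "87569358", "8765", "87743", "87896266"
Leaf count: 13

13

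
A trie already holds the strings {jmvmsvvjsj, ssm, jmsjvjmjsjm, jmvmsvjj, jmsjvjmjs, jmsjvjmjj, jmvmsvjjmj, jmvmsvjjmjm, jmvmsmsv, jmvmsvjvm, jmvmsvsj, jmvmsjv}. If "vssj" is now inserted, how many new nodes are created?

No existing word starts with "v", so every character of "vssj" needs a new node.
4 − 0 = 4 new nodes.

4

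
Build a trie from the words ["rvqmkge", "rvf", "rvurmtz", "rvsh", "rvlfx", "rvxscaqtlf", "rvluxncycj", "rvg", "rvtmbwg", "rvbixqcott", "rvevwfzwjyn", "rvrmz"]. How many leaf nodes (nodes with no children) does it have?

12

Leaves are exactly the stored words that no other stored word extends.
Those words: "rvbixqcott", "rvevwfzwjyn", "rvf", "rvg", "rvlfx", "rvluxncycj", "rvqmkge", "rvrmz", "rvsh", "rvtmbwg", "rvurmtz", "rvxscaqtlf"
Leaf count: 12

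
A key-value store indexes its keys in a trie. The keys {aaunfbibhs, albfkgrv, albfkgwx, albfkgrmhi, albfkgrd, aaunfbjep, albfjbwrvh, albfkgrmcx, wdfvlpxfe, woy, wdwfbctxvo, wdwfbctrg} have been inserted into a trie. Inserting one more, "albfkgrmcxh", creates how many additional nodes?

The longest prefix of "albfkgrmcxh" already in the trie is "albfkgrmcx" (length 10).
So 11 − 10 = 1 new nodes.

1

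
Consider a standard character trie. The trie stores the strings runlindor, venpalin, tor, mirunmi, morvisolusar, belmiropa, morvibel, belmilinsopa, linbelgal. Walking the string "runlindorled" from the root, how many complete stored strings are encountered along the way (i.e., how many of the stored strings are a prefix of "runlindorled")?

Walk "runlindorled" from the root; an end-of-word marker is hit whenever a stored word is a prefix of "runlindorled".
Prefixes of the query that are stored words: "runlindor"
Count: 1

1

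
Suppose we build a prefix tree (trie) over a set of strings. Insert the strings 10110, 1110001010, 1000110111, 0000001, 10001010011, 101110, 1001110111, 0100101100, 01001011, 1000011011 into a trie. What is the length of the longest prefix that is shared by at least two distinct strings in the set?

The deepest shared node is where two words last agree before diverging.
e.g. "01001011" and "0100101100" share the prefix "01001011" of length 8; no pair shares a longer one.
Longest shared-prefix length: 8

8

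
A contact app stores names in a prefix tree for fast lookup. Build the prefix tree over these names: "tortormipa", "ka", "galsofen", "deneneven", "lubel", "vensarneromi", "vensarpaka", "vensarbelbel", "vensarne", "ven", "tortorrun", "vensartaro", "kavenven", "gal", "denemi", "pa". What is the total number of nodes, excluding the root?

73

Insert word by word; a character creates a node only if that edge doesn't already exist:
  "tortormipa" → 10 new (t, o, r, t, o, r, m, i, p, a)
  "ka" → 2 new (k, a)
  "galsofen" → 8 new (g, a, l, s, o, f, e, n)
  "deneneven" → 9 new (d, e, n, e, n, e, v, e, n)
  "lubel" → 5 new (l, u, b, e, l)
  "vensarneromi" → 12 new (v, e, n, s, a, r, n, e, r, o, m, i)
  "vensarpaka" → prefix "vensar" already present; 4 new (p, a, k, a)
  "vensarbelbel" → prefix "vensar" already present; 6 new (b, e, l, b, e, l)
  "vensarne" → prefix "vensarne" already present; 0 new (none)
  "ven" → prefix "ven" already present; 0 new (none)
  "tortorrun" → prefix "tortor" already present; 3 new (r, u, n)
  "vensartaro" → prefix "vensar" already present; 4 new (t, a, r, o)
  "kavenven" → prefix "ka" already present; 6 new (v, e, n, v, e, n)
  "gal" → prefix "gal" already present; 0 new (none)
  "denemi" → prefix "dene" already present; 2 new (m, i)
  "pa" → 2 new (p, a)
Total nodes = 10 + 2 + 8 + 9 + 5 + 12 + 4 + 6 + 0 + 0 + 3 + 4 + 6 + 0 + 2 + 2 = 73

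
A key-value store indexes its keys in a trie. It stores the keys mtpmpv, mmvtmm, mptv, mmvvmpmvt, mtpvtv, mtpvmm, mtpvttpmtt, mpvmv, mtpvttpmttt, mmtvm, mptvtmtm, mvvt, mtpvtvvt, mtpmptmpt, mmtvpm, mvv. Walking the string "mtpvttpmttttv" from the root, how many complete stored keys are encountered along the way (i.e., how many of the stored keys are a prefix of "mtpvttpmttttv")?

Check each prefix of "mtpvttpmttttv" against the stored set — each match is an end-marker on the path.
Prefixes of the query that are stored words: "mtpvttpmtt", "mtpvttpmttt"
Count: 2

2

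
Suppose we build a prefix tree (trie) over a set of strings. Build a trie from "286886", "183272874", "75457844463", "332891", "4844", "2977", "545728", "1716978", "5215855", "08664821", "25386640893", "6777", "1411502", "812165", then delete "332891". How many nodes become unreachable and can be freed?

Walk "332891" from the leaf back toward the root, removing each node that no remaining word uses.
No other word shares any prefix with "332891", so all 6 of its nodes go.
Nodes removed: 6

6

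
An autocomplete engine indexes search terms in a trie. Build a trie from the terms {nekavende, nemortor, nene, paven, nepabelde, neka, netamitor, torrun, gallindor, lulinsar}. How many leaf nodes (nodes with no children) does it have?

Leaves are exactly the stored words that no other stored word extends.
Those words: "gallindor", "lulinsar", "nekavende", "nemortor", "nene", "nepabelde", "netamitor", "paven", "torrun"
Leaf count: 9

9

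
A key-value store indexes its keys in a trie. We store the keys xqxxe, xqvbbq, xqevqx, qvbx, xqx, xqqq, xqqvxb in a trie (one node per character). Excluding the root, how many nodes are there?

22

Trace insertions, counting only characters that open a new branch:
  "xqxxe" → 5 new (x, q, x, x, e)
  "xqvbbq" → prefix "xq" already present; 4 new (v, b, b, q)
  "xqevqx" → prefix "xq" already present; 4 new (e, v, q, x)
  "qvbx" → 4 new (q, v, b, x)
  "xqx" → prefix "xqx" already present; 0 new (none)
  "xqqq" → prefix "xq" already present; 2 new (q, q)
  "xqqvxb" → prefix "xqq" already present; 3 new (v, x, b)
Total nodes = 5 + 4 + 4 + 4 + 0 + 2 + 3 = 22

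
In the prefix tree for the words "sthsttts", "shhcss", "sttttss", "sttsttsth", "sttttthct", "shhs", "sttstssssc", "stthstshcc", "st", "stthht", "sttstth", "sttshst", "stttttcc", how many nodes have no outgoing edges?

12

Leaves are exactly the stored words that no other stored word extends.
Those words: "shhcss", "shhs", "sthsttts", "stthht", "stthstshcc", "sttshst", "sttstssssc", "sttstth", "sttsttsth", "sttttss", "stttttcc", "sttttthct"
Leaf count: 12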